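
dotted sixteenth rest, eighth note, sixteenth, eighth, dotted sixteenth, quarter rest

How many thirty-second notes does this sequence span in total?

Convert each value to thirty-second notes: dotted sixteenth rest = 3; eighth note = 4; sixteenth = 2; eighth = 4; dotted sixteenth = 3; quarter rest = 8.
Total: 3 + 4 + 2 + 4 + 3 + 8 = 24 thirty-second notes.

24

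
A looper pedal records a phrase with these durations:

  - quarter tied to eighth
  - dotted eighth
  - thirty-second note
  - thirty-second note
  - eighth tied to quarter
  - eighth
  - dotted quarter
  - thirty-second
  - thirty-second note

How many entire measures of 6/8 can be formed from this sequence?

2

One bar of 6/8 = 24 thirty-second notes.
Express everything in thirty-second notes: quarter tied to eighth (quarter + eighth) = 12; dotted eighth = 6; thirty-second note = 1; thirty-second note = 1; eighth tied to quarter (eighth + quarter) = 12; eighth = 4; dotted quarter = 12; thirty-second = 1; thirty-second note = 1.
Adding: 12 + 6 + 1 + 1 + 12 + 4 + 12 + 1 + 1 = 50.
50 ÷ 24 = 2 complete bars with 2 left over.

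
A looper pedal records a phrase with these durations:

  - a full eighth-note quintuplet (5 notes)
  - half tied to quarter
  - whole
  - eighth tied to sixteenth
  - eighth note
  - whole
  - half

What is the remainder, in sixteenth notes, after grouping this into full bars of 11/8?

21

One bar of 11/8 = 22 sixteenth notes.
Express everything in sixteenth notes: a full eighth-note quintuplet (5 notes) (five quintuplet eighths span one half) = 8; half tied to quarter (half + quarter) = 12; whole = 16; eighth tied to sixteenth (eighth + sixteenth) = 3; eighth note = 2; whole = 16; half = 8.
Altogether 8 + 12 + 16 + 3 + 2 + 16 + 8 = 65.
65 ÷ 22 = 2 complete bars with 21 sixteenth notes remaining.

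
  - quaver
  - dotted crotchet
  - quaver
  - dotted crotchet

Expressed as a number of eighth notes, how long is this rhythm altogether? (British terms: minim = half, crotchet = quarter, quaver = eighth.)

Each duration in eighth notes: quaver = 1; dotted crotchet = 3; quaver = 1; dotted crotchet = 3.
Total: 1 + 3 + 1 + 3 = 8 eighth notes.

8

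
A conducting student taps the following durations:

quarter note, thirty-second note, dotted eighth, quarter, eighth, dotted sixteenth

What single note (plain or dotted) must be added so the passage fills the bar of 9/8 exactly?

dotted eighth note

The bar of 9/8 = 36 thirty-second notes.
Each duration in thirty-second notes: quarter note = 8; thirty-second note = 1; dotted eighth = 6; quarter = 8; eighth = 4; dotted sixteenth = 3.
Altogether 8 + 1 + 6 + 8 + 4 + 3 = 30.
Remaining: 36 − 30 = 6 thirty-second notes, which is a dotted eighth note.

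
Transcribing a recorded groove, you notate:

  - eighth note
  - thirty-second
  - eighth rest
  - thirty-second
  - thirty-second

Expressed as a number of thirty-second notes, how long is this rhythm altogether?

11

Each duration in thirty-second notes: eighth note = 4; thirty-second = 1; eighth rest = 4; thirty-second = 1; thirty-second = 1.
Adding: 4 + 1 + 4 + 1 + 1 = 11 thirty-second notes.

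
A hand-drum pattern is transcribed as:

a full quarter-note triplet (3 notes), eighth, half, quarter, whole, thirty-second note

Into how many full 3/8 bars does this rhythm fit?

One bar of 3/8 = 12 thirty-second notes.
Express everything in thirty-second notes: a full quarter-note triplet (3 notes) (three triplet quarters span one half) = 16; eighth = 4; half = 16; quarter = 8; whole = 32; thirty-second note = 1.
Total: 16 + 4 + 16 + 8 + 32 + 1 = 77.
77 ÷ 12 = 6 complete bars with 5 left over.

6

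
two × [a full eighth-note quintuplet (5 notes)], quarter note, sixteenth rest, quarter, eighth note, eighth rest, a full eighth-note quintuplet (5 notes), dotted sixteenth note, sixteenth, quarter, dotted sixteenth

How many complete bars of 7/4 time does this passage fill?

One bar of 7/4 = 56 thirty-second notes.
Convert each value to thirty-second notes: a full eighth-note quintuplet (5 notes) (five quintuplet eighths span one half) = 16; a full eighth-note quintuplet (5 notes) (five quintuplet eighths span one half) = 16; quarter note = 8; sixteenth rest = 2; quarter = 8; eighth note = 4; eighth rest = 4; a full eighth-note quintuplet (5 notes) (five quintuplet eighths span one half) = 16; dotted sixteenth note = 3; sixteenth = 2; quarter = 8; dotted sixteenth = 3.
Adding: 16 + 16 + 8 + 2 + 8 + 4 + 4 + 16 + 3 + 2 + 8 + 3 = 90.
90 ÷ 56 = 1 complete bar with 34 left over.

1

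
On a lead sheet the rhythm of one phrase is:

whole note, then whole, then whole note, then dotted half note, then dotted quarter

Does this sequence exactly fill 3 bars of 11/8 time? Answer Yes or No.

Yes

One bar of 11/8 = 11 eighth notes, so 3 bars = 33.
Express everything in eighth notes: whole note = 8; whole = 8; whole note = 8; dotted half note = 6; dotted quarter = 3.
Altogether 8 + 8 + 8 + 6 + 3 = 33.
33 equals 33, so the answer is Yes.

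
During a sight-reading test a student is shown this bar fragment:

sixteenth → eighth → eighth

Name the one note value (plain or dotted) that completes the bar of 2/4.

dotted eighth note

The bar of 2/4 = 8 sixteenth notes.
Each duration in sixteenth notes: sixteenth = 1; eighth = 2; eighth = 2.
Altogether 1 + 2 + 2 = 5.
Remaining: 8 − 5 = 3 sixteenth notes, which is a dotted eighth note.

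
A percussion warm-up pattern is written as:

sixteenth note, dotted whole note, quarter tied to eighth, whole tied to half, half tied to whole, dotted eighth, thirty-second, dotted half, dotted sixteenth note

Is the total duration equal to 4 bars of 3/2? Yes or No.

Yes

One bar of 3/2 = 48 thirty-second notes, so 4 bars = 192.
Working in thirty-second notes: sixteenth note = 2; dotted whole note = 48; quarter tied to eighth (quarter + eighth) = 12; whole tied to half (whole + half) = 48; half tied to whole (half + whole) = 48; dotted eighth = 6; thirty-second = 1; dotted half = 24; dotted sixteenth note = 3.
Altogether 2 + 48 + 12 + 48 + 48 + 6 + 1 + 24 + 3 = 192.
192 equals 192, so the answer is Yes.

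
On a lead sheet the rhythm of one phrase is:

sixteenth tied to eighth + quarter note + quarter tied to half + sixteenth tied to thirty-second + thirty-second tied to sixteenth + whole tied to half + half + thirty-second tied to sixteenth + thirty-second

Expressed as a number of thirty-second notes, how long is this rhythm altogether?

Working in thirty-second notes: sixteenth tied to eighth (sixteenth + eighth) = 6; quarter note = 8; quarter tied to half (quarter + half) = 24; sixteenth tied to thirty-second (sixteenth + thirty-second) = 3; thirty-second tied to sixteenth (thirty-second + sixteenth) = 3; whole tied to half (whole + half) = 48; half = 16; thirty-second tied to sixteenth (thirty-second + sixteenth) = 3; thirty-second = 1.
Total: 6 + 8 + 24 + 3 + 3 + 48 + 16 + 3 + 1 = 112 thirty-second notes.

112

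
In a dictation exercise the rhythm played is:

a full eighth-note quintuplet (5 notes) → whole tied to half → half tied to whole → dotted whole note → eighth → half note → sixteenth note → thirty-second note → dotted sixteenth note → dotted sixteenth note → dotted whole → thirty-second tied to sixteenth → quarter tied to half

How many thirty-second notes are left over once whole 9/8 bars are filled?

12

One bar of 9/8 = 36 thirty-second notes.
Working in thirty-second notes: a full eighth-note quintuplet (5 notes) (five quintuplet eighths span one half) = 16; whole tied to half (whole + half) = 48; half tied to whole (half + whole) = 48; dotted whole note = 48; eighth = 4; half note = 16; sixteenth note = 2; thirty-second note = 1; dotted sixteenth note = 3; dotted sixteenth note = 3; dotted whole = 48; thirty-second tied to sixteenth (thirty-second + sixteenth) = 3; quarter tied to half (quarter + half) = 24.
Adding: 16 + 48 + 48 + 48 + 4 + 16 + 2 + 1 + 3 + 3 + 48 + 3 + 24 = 264.
264 ÷ 36 = 7 complete bars with 12 thirty-second notes remaining.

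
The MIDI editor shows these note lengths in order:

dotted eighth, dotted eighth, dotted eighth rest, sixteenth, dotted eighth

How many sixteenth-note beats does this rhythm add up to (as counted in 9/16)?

13

One sixteenth-note beat = 2 thirty-second notes.
Convert each value to thirty-second notes: dotted eighth = 6; dotted eighth = 6; dotted eighth rest = 6; sixteenth = 2; dotted eighth = 6.
Adding: 6 + 6 + 6 + 2 + 6 = 26.
26 ÷ 2 = 13 beats.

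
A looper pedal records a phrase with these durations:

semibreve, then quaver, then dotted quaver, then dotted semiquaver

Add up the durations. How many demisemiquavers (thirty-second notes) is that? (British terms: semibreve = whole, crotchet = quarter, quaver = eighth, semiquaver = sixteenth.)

Convert each value to thirty-second notes: semibreve = 32; quaver = 4; dotted quaver = 6; dotted semiquaver = 3.
Altogether 32 + 4 + 6 + 3 = 45 thirty-second notes.

45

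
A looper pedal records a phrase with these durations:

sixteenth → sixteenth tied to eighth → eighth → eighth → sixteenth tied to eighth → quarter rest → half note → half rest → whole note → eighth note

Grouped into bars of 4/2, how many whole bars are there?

1

One bar of 4/2 = 32 sixteenth notes.
Express everything in sixteenth notes: sixteenth = 1; sixteenth tied to eighth (sixteenth + eighth) = 3; eighth = 2; eighth = 2; sixteenth tied to eighth (sixteenth + eighth) = 3; quarter rest = 4; half note = 8; half rest = 8; whole note = 16; eighth note = 2.
Sum: 1 + 3 + 2 + 2 + 3 + 4 + 8 + 8 + 16 + 2 = 49.
49 ÷ 32 = 1 complete bar with 17 left over.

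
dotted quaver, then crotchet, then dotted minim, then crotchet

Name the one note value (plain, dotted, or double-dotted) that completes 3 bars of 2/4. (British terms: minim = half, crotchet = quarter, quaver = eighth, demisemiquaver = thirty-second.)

sixteenth note

3 bars of 2/4 = 24 sixteenth notes.
In sixteenth notes: dotted quaver = 3; crotchet = 4; dotted minim = 12; crotchet = 4.
Adding: 3 + 4 + 12 + 4 = 23.
Remaining: 24 − 23 = 1 sixteenth note, which is a sixteenth note.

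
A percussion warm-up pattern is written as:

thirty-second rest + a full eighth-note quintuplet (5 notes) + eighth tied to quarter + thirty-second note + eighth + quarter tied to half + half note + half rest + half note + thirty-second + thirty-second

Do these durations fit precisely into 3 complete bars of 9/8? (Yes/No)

One bar of 9/8 = 36 thirty-second notes, so 3 bars = 108.
Each duration in thirty-second notes: thirty-second rest = 1; a full eighth-note quintuplet (5 notes) (five quintuplet eighths span one half) = 16; eighth tied to quarter (eighth + quarter) = 12; thirty-second note = 1; eighth = 4; quarter tied to half (quarter + half) = 24; half note = 16; half rest = 16; half note = 16; thirty-second = 1; thirty-second = 1.
Sum: 1 + 16 + 12 + 1 + 4 + 24 + 16 + 16 + 16 + 1 + 1 = 108.
108 equals 108, so the answer is Yes.

Yes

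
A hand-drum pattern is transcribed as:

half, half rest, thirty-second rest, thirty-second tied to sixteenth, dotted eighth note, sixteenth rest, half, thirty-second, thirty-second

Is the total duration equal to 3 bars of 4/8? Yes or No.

One bar of 4/8 = 16 thirty-second notes, so 3 bars = 48.
Each duration in thirty-second notes: half = 16; half rest = 16; thirty-second rest = 1; thirty-second tied to sixteenth (thirty-second + sixteenth) = 3; dotted eighth note = 6; sixteenth rest = 2; half = 16; thirty-second = 1; thirty-second = 1.
Adding: 16 + 16 + 1 + 3 + 6 + 2 + 16 + 1 + 1 = 62.
62 exceeds 48, so the answer is No.

No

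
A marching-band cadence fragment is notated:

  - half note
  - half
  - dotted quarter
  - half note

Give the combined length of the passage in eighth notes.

15

In eighth notes: half note = 4; half = 4; dotted quarter = 3; half note = 4.
Total: 4 + 4 + 3 + 4 = 15 eighth notes.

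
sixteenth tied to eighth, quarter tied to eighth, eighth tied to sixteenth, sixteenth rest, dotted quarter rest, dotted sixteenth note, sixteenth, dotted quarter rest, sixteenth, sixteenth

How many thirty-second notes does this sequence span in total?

Express everything in thirty-second notes: sixteenth tied to eighth (sixteenth + eighth) = 6; quarter tied to eighth (quarter + eighth) = 12; eighth tied to sixteenth (eighth + sixteenth) = 6; sixteenth rest = 2; dotted quarter rest = 12; dotted sixteenth note = 3; sixteenth = 2; dotted quarter rest = 12; sixteenth = 2; sixteenth = 2.
Sum: 6 + 12 + 6 + 2 + 12 + 3 + 2 + 12 + 2 + 2 = 59 thirty-second notes.

59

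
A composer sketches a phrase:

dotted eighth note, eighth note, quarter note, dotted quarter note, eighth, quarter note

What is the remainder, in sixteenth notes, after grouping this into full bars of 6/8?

9

One bar of 6/8 = 12 sixteenth notes.
Convert each value to sixteenth notes: dotted eighth note = 3; eighth note = 2; quarter note = 4; dotted quarter note = 6; eighth = 2; quarter note = 4.
Altogether 3 + 2 + 4 + 6 + 2 + 4 = 21.
21 ÷ 12 = 1 complete bar with 9 sixteenth notes remaining.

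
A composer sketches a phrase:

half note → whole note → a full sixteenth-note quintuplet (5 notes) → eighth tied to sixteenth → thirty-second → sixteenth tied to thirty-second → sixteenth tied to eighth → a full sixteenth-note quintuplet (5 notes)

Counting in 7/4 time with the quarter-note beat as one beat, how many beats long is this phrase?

10

One quarter-note beat = 8 thirty-second notes.
Each duration in thirty-second notes: half note = 16; whole note = 32; a full sixteenth-note quintuplet (5 notes) (five quintuplet sixteenths span one quarter) = 8; eighth tied to sixteenth (eighth + sixteenth) = 6; thirty-second = 1; sixteenth tied to thirty-second (sixteenth + thirty-second) = 3; sixteenth tied to eighth (sixteenth + eighth) = 6; a full sixteenth-note quintuplet (5 notes) (five quintuplet sixteenths span one quarter) = 8.
Adding: 16 + 32 + 8 + 6 + 1 + 3 + 6 + 8 = 80.
80 ÷ 8 = 10 beats.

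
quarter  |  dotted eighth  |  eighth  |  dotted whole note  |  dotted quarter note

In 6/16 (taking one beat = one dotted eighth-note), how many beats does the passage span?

One dotted eighth-note beat = 3 sixteenth notes.
Express everything in sixteenth notes: quarter = 4; dotted eighth = 3; eighth = 2; dotted whole note = 24; dotted quarter note = 6.
Total: 4 + 3 + 2 + 24 + 6 = 39.
39 ÷ 3 = 13 beats.

13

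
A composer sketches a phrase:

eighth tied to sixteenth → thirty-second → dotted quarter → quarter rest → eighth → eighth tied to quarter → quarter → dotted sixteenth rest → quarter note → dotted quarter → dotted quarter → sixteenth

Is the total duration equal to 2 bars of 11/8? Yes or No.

Yes

One bar of 11/8 = 44 thirty-second notes, so 2 bars = 88.
Express everything in thirty-second notes: eighth tied to sixteenth (eighth + sixteenth) = 6; thirty-second = 1; dotted quarter = 12; quarter rest = 8; eighth = 4; eighth tied to quarter (eighth + quarter) = 12; quarter = 8; dotted sixteenth rest = 3; quarter note = 8; dotted quarter = 12; dotted quarter = 12; sixteenth = 2.
Total: 6 + 1 + 12 + 8 + 4 + 12 + 8 + 3 + 8 + 12 + 12 + 2 = 88.
88 equals 88, so the answer is Yes.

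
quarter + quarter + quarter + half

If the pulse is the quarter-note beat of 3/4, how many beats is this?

One quarter-note beat = 2 eighth notes.
Each duration in eighth notes: quarter = 2; quarter = 2; quarter = 2; half = 4.
Adding: 2 + 2 + 2 + 4 = 10.
10 ÷ 2 = 5 beats.

5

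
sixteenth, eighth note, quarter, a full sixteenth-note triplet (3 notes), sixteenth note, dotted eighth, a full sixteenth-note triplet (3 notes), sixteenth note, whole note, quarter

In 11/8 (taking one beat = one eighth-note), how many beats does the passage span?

18

One eighth-note beat = 2 sixteenth notes.
Working in sixteenth notes: sixteenth = 1; eighth note = 2; quarter = 4; a full sixteenth-note triplet (3 notes) (three triplet sixteenths span one eighth) = 2; sixteenth note = 1; dotted eighth = 3; a full sixteenth-note triplet (3 notes) (three triplet sixteenths span one eighth) = 2; sixteenth note = 1; whole note = 16; quarter = 4.
Adding: 1 + 2 + 4 + 2 + 1 + 3 + 2 + 1 + 16 + 4 = 36.
36 ÷ 2 = 18 beats.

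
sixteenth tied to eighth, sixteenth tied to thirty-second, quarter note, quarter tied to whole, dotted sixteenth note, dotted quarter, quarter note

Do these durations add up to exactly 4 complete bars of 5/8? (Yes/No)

Yes

One bar of 5/8 = 20 thirty-second notes, so 4 bars = 80.
Convert each value to thirty-second notes: sixteenth tied to eighth (sixteenth + eighth) = 6; sixteenth tied to thirty-second (sixteenth + thirty-second) = 3; quarter note = 8; quarter tied to whole (quarter + whole) = 40; dotted sixteenth note = 3; dotted quarter = 12; quarter note = 8.
Altogether 6 + 3 + 8 + 40 + 3 + 12 + 8 = 80.
80 equals 80, so the answer is Yes.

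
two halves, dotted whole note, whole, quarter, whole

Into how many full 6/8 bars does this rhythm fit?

One bar of 6/8 = 3 quarter notes.
Express everything in quarter notes: half = 2; half = 2; dotted whole note = 6; whole = 4; quarter = 1; whole = 4.
Adding: 2 + 2 + 6 + 4 + 1 + 4 = 19.
19 ÷ 3 = 6 complete bars with 1 left over.

6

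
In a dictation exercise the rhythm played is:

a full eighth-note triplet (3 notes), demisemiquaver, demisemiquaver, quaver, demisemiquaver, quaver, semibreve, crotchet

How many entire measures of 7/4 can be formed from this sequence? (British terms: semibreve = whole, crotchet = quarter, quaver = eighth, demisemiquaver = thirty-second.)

One bar of 7/4 = 56 thirty-second notes.
In thirty-second notes: a full eighth-note triplet (3 notes) (three triplet eighths span one quarter) = 8; demisemiquaver = 1; demisemiquaver = 1; quaver = 4; demisemiquaver = 1; quaver = 4; semibreve = 32; crotchet = 8.
Sum: 8 + 1 + 1 + 4 + 1 + 4 + 32 + 8 = 59.
59 ÷ 56 = 1 complete bar with 3 left over.

1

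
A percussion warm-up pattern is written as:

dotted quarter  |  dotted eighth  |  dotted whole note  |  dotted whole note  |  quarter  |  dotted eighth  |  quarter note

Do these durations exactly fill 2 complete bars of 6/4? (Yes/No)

One bar of 6/4 = 24 sixteenth notes, so 2 bars = 48.
Express everything in sixteenth notes: dotted quarter = 6; dotted eighth = 3; dotted whole note = 24; dotted whole note = 24; quarter = 4; dotted eighth = 3; quarter note = 4.
Sum: 6 + 3 + 24 + 24 + 4 + 3 + 4 = 68.
68 exceeds 48, so the answer is No.

No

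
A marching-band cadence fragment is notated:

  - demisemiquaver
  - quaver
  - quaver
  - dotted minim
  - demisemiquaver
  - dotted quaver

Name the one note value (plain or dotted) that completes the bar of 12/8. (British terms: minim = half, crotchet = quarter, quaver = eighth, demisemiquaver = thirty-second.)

The bar of 12/8 = 48 thirty-second notes.
Express everything in thirty-second notes: demisemiquaver = 1; quaver = 4; quaver = 4; dotted minim = 24; demisemiquaver = 1; dotted quaver = 6.
Sum: 1 + 4 + 4 + 24 + 1 + 6 = 40.
Remaining: 48 − 40 = 8 thirty-second notes, which is a quarter note.

quarter note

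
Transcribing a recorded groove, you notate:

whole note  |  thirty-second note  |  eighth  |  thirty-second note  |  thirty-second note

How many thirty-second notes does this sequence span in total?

Convert each value to thirty-second notes: whole note = 32; thirty-second note = 1; eighth = 4; thirty-second note = 1; thirty-second note = 1.
Altogether 32 + 1 + 4 + 1 + 1 = 39 thirty-second notes.

39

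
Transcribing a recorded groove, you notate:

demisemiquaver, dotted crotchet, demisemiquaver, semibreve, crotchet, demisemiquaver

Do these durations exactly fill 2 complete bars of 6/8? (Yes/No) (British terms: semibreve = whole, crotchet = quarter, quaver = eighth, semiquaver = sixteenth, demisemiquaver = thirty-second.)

No

One bar of 6/8 = 24 thirty-second notes, so 2 bars = 48.
Convert each value to thirty-second notes: demisemiquaver = 1; dotted crotchet = 12; demisemiquaver = 1; semibreve = 32; crotchet = 8; demisemiquaver = 1.
Total: 1 + 12 + 1 + 32 + 8 + 1 = 55.
55 exceeds 48, so the answer is No.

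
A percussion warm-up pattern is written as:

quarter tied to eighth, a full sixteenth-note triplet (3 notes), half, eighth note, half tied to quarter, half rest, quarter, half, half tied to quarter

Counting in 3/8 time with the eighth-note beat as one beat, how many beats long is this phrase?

One eighth-note beat = 2 sixteenth notes.
Working in sixteenth notes: quarter tied to eighth (quarter + eighth) = 6; a full sixteenth-note triplet (3 notes) (three triplet sixteenths span one eighth) = 2; half = 8; eighth note = 2; half tied to quarter (half + quarter) = 12; half rest = 8; quarter = 4; half = 8; half tied to quarter (half + quarter) = 12.
Altogether 6 + 2 + 8 + 2 + 12 + 8 + 4 + 8 + 12 = 62.
62 ÷ 2 = 31 beats.

31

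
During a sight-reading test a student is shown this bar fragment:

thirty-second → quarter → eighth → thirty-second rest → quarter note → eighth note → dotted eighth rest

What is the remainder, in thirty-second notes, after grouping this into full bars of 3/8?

One bar of 3/8 = 12 thirty-second notes.
Convert each value to thirty-second notes: thirty-second = 1; quarter = 8; eighth = 4; thirty-second rest = 1; quarter note = 8; eighth note = 4; dotted eighth rest = 6.
Sum: 1 + 8 + 4 + 1 + 8 + 4 + 6 = 32.
32 ÷ 12 = 2 complete bars with 8 thirty-second notes remaining.

8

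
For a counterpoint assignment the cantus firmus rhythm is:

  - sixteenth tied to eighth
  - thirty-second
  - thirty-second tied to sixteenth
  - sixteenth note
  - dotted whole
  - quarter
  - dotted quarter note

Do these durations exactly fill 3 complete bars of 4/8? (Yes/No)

No

One bar of 4/8 = 16 thirty-second notes, so 3 bars = 48.
In thirty-second notes: sixteenth tied to eighth (sixteenth + eighth) = 6; thirty-second = 1; thirty-second tied to sixteenth (thirty-second + sixteenth) = 3; sixteenth note = 2; dotted whole = 48; quarter = 8; dotted quarter note = 12.
Sum: 6 + 1 + 3 + 2 + 48 + 8 + 12 = 80.
80 exceeds 48, so the answer is No.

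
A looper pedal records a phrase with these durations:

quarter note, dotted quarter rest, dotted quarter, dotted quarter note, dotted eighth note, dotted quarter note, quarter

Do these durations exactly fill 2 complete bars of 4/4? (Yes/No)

No

One bar of 4/4 = 16 sixteenth notes, so 2 bars = 32.
In sixteenth notes: quarter note = 4; dotted quarter rest = 6; dotted quarter = 6; dotted quarter note = 6; dotted eighth note = 3; dotted quarter note = 6; quarter = 4.
Adding: 4 + 6 + 6 + 6 + 3 + 6 + 4 = 35.
35 exceeds 32, so the answer is No.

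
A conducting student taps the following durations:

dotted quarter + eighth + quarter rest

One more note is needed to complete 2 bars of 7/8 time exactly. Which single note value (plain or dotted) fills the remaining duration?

2 bars of 7/8 = 14 eighth notes.
In eighth notes: dotted quarter = 3; eighth = 1; quarter rest = 2.
Sum: 3 + 1 + 2 = 6.
Remaining: 14 − 6 = 8 eighth notes, which is a whole note.

whole note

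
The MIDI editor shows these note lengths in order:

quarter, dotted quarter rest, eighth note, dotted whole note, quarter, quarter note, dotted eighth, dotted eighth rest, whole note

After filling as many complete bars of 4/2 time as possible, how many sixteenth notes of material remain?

2

One bar of 4/2 = 32 sixteenth notes.
Express everything in sixteenth notes: quarter = 4; dotted quarter rest = 6; eighth note = 2; dotted whole note = 24; quarter = 4; quarter note = 4; dotted eighth = 3; dotted eighth rest = 3; whole note = 16.
Adding: 4 + 6 + 2 + 24 + 4 + 4 + 3 + 3 + 16 = 66.
66 ÷ 32 = 2 complete bars with 2 sixteenth notes remaining.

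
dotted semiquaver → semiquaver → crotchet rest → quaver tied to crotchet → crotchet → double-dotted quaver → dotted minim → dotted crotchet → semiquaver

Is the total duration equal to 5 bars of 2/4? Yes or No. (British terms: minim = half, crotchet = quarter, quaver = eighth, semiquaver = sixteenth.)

One bar of 2/4 = 16 thirty-second notes, so 5 bars = 80.
Working in thirty-second notes: dotted semiquaver = 3; semiquaver = 2; crotchet rest = 8; quaver tied to crotchet (quaver + crotchet) = 12; crotchet = 8; double-dotted quaver = 7; dotted minim = 24; dotted crotchet = 12; semiquaver = 2.
Sum: 3 + 2 + 8 + 12 + 8 + 7 + 24 + 12 + 2 = 78.
78 falls short of 80, so the answer is No.

No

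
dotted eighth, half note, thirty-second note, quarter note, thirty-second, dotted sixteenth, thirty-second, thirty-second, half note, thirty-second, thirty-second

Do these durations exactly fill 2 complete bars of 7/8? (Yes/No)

No

One bar of 7/8 = 28 thirty-second notes, so 2 bars = 56.
In thirty-second notes: dotted eighth = 6; half note = 16; thirty-second note = 1; quarter note = 8; thirty-second = 1; dotted sixteenth = 3; thirty-second = 1; thirty-second = 1; half note = 16; thirty-second = 1; thirty-second = 1.
Altogether 6 + 16 + 1 + 8 + 1 + 3 + 1 + 1 + 16 + 1 + 1 = 55.
55 falls short of 56, so the answer is No.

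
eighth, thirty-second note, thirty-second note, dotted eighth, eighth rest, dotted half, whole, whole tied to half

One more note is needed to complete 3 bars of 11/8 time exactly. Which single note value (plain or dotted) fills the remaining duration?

3 bars of 11/8 = 132 thirty-second notes.
In thirty-second notes: eighth = 4; thirty-second note = 1; thirty-second note = 1; dotted eighth = 6; eighth rest = 4; dotted half = 24; whole = 32; whole tied to half (whole + half) = 48.
Adding: 4 + 1 + 1 + 6 + 4 + 24 + 32 + 48 = 120.
Remaining: 132 − 120 = 12 thirty-second notes, which is a dotted quarter note.

dotted quarter note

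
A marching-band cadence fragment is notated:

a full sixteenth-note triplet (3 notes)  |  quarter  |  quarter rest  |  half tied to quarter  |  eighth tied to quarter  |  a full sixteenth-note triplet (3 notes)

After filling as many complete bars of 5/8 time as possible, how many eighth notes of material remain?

One bar of 5/8 = 5 eighth notes.
Convert each value to eighth notes: a full sixteenth-note triplet (3 notes) (three triplet sixteenths span one eighth) = 1; quarter = 2; quarter rest = 2; half tied to quarter (half + quarter) = 6; eighth tied to quarter (eighth + quarter) = 3; a full sixteenth-note triplet (3 notes) (three triplet sixteenths span one eighth) = 1.
Adding: 1 + 2 + 2 + 6 + 3 + 1 = 15.
15 ÷ 5 = 3 complete bars with 0 eighth notes remaining.

0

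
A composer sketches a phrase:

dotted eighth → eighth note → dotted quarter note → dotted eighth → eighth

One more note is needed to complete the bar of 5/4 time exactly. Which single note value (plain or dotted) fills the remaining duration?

The bar of 5/4 = 20 sixteenth notes.
Working in sixteenth notes: dotted eighth = 3; eighth note = 2; dotted quarter note = 6; dotted eighth = 3; eighth = 2.
Altogether 3 + 2 + 6 + 3 + 2 = 16.
Remaining: 20 − 16 = 4 sixteenth notes, which is a quarter note.

quarter note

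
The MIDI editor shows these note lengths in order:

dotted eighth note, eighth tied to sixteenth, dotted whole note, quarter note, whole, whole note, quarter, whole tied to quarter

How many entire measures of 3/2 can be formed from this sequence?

One bar of 3/2 = 24 sixteenth notes.
In sixteenth notes: dotted eighth note = 3; eighth tied to sixteenth (eighth + sixteenth) = 3; dotted whole note = 24; quarter note = 4; whole = 16; whole note = 16; quarter = 4; whole tied to quarter (whole + quarter) = 20.
Altogether 3 + 3 + 24 + 4 + 16 + 16 + 4 + 20 = 90.
90 ÷ 24 = 3 complete bars with 18 left over.

3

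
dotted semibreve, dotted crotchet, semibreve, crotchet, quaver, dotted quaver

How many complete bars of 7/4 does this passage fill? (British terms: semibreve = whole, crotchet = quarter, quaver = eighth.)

1

One bar of 7/4 = 28 sixteenth notes.
Convert each value to sixteenth notes: dotted semibreve = 24; dotted crotchet = 6; semibreve = 16; crotchet = 4; quaver = 2; dotted quaver = 3.
Total: 24 + 6 + 16 + 4 + 2 + 3 = 55.
55 ÷ 28 = 1 complete bar with 27 left over.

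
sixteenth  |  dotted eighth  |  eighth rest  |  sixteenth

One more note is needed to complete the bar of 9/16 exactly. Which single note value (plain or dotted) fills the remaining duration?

The bar of 9/16 = 9 sixteenth notes.
Convert each value to sixteenth notes: sixteenth = 1; dotted eighth = 3; eighth rest = 2; sixteenth = 1.
Total: 1 + 3 + 2 + 1 = 7.
Remaining: 9 − 7 = 2 sixteenth notes, which is a eighth note.

eighth note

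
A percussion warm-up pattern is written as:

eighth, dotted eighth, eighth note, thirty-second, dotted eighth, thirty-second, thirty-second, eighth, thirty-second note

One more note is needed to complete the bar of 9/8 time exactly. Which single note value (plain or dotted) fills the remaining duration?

The bar of 9/8 = 36 thirty-second notes.
In thirty-second notes: eighth = 4; dotted eighth = 6; eighth note = 4; thirty-second = 1; dotted eighth = 6; thirty-second = 1; thirty-second = 1; eighth = 4; thirty-second note = 1.
Total: 4 + 6 + 4 + 1 + 6 + 1 + 1 + 4 + 1 = 28.
Remaining: 36 − 28 = 8 thirty-second notes, which is a quarter note.

quarter note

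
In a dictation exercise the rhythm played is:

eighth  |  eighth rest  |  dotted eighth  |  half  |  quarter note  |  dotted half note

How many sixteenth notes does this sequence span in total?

31

Each duration in sixteenth notes: eighth = 2; eighth rest = 2; dotted eighth = 3; half = 8; quarter note = 4; dotted half note = 12.
Sum: 2 + 2 + 3 + 8 + 4 + 12 = 31 sixteenth notes.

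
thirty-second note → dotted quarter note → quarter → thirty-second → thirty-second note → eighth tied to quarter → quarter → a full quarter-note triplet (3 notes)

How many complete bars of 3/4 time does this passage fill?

One bar of 3/4 = 24 thirty-second notes.
Express everything in thirty-second notes: thirty-second note = 1; dotted quarter note = 12; quarter = 8; thirty-second = 1; thirty-second note = 1; eighth tied to quarter (eighth + quarter) = 12; quarter = 8; a full quarter-note triplet (3 notes) (three triplet quarters span one half) = 16.
Total: 1 + 12 + 8 + 1 + 1 + 12 + 8 + 16 = 59.
59 ÷ 24 = 2 complete bars with 11 left over.

2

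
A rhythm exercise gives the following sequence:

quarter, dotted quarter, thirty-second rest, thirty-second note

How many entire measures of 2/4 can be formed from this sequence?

1

One bar of 2/4 = 16 thirty-second notes.
Working in thirty-second notes: quarter = 8; dotted quarter = 12; thirty-second rest = 1; thirty-second note = 1.
Sum: 8 + 12 + 1 + 1 = 22.
22 ÷ 16 = 1 complete bar with 6 left over.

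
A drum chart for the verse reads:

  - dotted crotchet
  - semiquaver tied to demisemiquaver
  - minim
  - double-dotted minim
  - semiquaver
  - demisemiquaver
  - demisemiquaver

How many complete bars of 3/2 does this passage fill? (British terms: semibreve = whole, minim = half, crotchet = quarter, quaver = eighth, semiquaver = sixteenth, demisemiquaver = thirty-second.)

One bar of 3/2 = 48 thirty-second notes.
Working in thirty-second notes: dotted crotchet = 12; semiquaver tied to demisemiquaver (semiquaver + demisemiquaver) = 3; minim = 16; double-dotted minim = 28; semiquaver = 2; demisemiquaver = 1; demisemiquaver = 1.
Total: 12 + 3 + 16 + 28 + 2 + 1 + 1 = 63.
63 ÷ 48 = 1 complete bar with 15 left over.

1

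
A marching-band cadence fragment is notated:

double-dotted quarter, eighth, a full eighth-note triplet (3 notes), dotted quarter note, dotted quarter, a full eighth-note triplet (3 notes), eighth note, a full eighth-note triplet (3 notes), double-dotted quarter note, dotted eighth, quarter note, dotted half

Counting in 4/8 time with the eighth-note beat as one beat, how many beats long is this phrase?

One eighth-note beat = 2 sixteenth notes.
Each duration in sixteenth notes: double-dotted quarter = 7; eighth = 2; a full eighth-note triplet (3 notes) (three triplet eighths span one quarter) = 4; dotted quarter note = 6; dotted quarter = 6; a full eighth-note triplet (3 notes) (three triplet eighths span one quarter) = 4; eighth note = 2; a full eighth-note triplet (3 notes) (three triplet eighths span one quarter) = 4; double-dotted quarter note = 7; dotted eighth = 3; quarter note = 4; dotted half = 12.
Total: 7 + 2 + 4 + 6 + 6 + 4 + 2 + 4 + 7 + 3 + 4 + 12 = 61.
61 ÷ 2 = 30.5 beats.

30.5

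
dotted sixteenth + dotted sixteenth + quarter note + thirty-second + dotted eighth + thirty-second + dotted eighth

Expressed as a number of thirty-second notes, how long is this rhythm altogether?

Convert each value to thirty-second notes: dotted sixteenth = 3; dotted sixteenth = 3; quarter note = 8; thirty-second = 1; dotted eighth = 6; thirty-second = 1; dotted eighth = 6.
Total: 3 + 3 + 8 + 1 + 6 + 1 + 6 = 28 thirty-second notes.

28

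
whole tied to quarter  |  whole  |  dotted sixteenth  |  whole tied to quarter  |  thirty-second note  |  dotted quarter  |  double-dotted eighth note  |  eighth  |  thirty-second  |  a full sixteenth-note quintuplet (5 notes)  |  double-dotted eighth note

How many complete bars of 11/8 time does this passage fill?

One bar of 11/8 = 44 thirty-second notes.
In thirty-second notes: whole tied to quarter (whole + quarter) = 40; whole = 32; dotted sixteenth = 3; whole tied to quarter (whole + quarter) = 40; thirty-second note = 1; dotted quarter = 12; double-dotted eighth note = 7; eighth = 4; thirty-second = 1; a full sixteenth-note quintuplet (5 notes) (five quintuplet sixteenths span one quarter) = 8; double-dotted eighth note = 7.
Sum: 40 + 32 + 3 + 40 + 1 + 12 + 7 + 4 + 1 + 8 + 7 = 155.
155 ÷ 44 = 3 complete bars with 23 left over.

3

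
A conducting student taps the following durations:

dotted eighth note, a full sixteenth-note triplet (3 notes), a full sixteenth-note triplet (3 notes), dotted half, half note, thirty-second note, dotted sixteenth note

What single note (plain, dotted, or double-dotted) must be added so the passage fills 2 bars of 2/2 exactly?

dotted eighth note

2 bars of 2/2 = 64 thirty-second notes.
Express everything in thirty-second notes: dotted eighth note = 6; a full sixteenth-note triplet (3 notes) (three triplet sixteenths span one eighth) = 4; a full sixteenth-note triplet (3 notes) (three triplet sixteenths span one eighth) = 4; dotted half = 24; half note = 16; thirty-second note = 1; dotted sixteenth note = 3.
Altogether 6 + 4 + 4 + 24 + 16 + 1 + 3 = 58.
Remaining: 64 − 58 = 6 thirty-second notes, which is a dotted eighth note.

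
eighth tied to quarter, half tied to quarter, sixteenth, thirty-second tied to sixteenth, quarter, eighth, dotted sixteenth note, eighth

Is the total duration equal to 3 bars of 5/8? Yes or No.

One bar of 5/8 = 20 thirty-second notes, so 3 bars = 60.
Express everything in thirty-second notes: eighth tied to quarter (eighth + quarter) = 12; half tied to quarter (half + quarter) = 24; sixteenth = 2; thirty-second tied to sixteenth (thirty-second + sixteenth) = 3; quarter = 8; eighth = 4; dotted sixteenth note = 3; eighth = 4.
Adding: 12 + 24 + 2 + 3 + 8 + 4 + 3 + 4 = 60.
60 equals 60, so the answer is Yes.

Yes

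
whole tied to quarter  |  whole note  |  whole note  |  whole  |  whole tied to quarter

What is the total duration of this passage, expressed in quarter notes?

Working in quarter notes: whole tied to quarter (whole + quarter) = 5; whole note = 4; whole note = 4; whole = 4; whole tied to quarter (whole + quarter) = 5.
Altogether 5 + 4 + 4 + 4 + 5 = 22 quarter notes.

22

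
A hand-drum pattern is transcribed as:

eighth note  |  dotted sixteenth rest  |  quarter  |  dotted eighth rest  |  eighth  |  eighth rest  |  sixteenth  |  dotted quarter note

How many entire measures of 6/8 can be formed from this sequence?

1

One bar of 6/8 = 24 thirty-second notes.
Convert each value to thirty-second notes: eighth note = 4; dotted sixteenth rest = 3; quarter = 8; dotted eighth rest = 6; eighth = 4; eighth rest = 4; sixteenth = 2; dotted quarter note = 12.
Sum: 4 + 3 + 8 + 6 + 4 + 4 + 2 + 12 = 43.
43 ÷ 24 = 1 complete bar with 19 left over.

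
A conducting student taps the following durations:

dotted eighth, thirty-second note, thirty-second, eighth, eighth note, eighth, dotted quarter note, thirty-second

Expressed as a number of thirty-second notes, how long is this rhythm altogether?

In thirty-second notes: dotted eighth = 6; thirty-second note = 1; thirty-second = 1; eighth = 4; eighth note = 4; eighth = 4; dotted quarter note = 12; thirty-second = 1.
Adding: 6 + 1 + 1 + 4 + 4 + 4 + 12 + 1 = 33 thirty-second notes.

33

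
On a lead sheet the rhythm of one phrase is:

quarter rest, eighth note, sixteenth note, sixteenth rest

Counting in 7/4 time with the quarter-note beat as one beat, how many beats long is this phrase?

2

One quarter-note beat = 4 sixteenth notes.
In sixteenth notes: quarter rest = 4; eighth note = 2; sixteenth note = 1; sixteenth rest = 1.
Total: 4 + 2 + 1 + 1 = 8.
8 ÷ 4 = 2 beats.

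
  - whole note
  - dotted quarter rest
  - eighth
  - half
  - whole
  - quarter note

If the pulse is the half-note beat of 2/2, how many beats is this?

One half-note beat = 4 eighth notes.
Express everything in eighth notes: whole note = 8; dotted quarter rest = 3; eighth = 1; half = 4; whole = 8; quarter note = 2.
Adding: 8 + 3 + 1 + 4 + 8 + 2 = 26.
26 ÷ 4 = 6.5 beats.

6.5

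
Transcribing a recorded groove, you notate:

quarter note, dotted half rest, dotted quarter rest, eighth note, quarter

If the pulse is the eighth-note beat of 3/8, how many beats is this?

14

One eighth-note beat = 2 sixteenth notes.
Each duration in sixteenth notes: quarter note = 4; dotted half rest = 12; dotted quarter rest = 6; eighth note = 2; quarter = 4.
Adding: 4 + 12 + 6 + 2 + 4 = 28.
28 ÷ 2 = 14 beats.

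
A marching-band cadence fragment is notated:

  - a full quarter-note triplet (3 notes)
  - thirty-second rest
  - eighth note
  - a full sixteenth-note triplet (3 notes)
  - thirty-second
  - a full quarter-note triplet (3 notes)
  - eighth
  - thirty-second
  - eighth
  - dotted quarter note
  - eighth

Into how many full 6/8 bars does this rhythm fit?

One bar of 6/8 = 24 thirty-second notes.
Convert each value to thirty-second notes: a full quarter-note triplet (3 notes) (three triplet quarters span one half) = 16; thirty-second rest = 1; eighth note = 4; a full sixteenth-note triplet (3 notes) (three triplet sixteenths span one eighth) = 4; thirty-second = 1; a full quarter-note triplet (3 notes) (three triplet quarters span one half) = 16; eighth = 4; thirty-second = 1; eighth = 4; dotted quarter note = 12; eighth = 4.
Altogether 16 + 1 + 4 + 4 + 1 + 16 + 4 + 1 + 4 + 12 + 4 = 67.
67 ÷ 24 = 2 complete bars with 19 left over.

2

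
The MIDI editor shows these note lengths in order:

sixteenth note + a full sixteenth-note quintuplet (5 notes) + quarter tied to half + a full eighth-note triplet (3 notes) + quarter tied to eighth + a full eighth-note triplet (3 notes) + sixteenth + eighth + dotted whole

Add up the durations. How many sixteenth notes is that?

58

Each duration in sixteenth notes: sixteenth note = 1; a full sixteenth-note quintuplet (5 notes) (five quintuplet sixteenths span one quarter) = 4; quarter tied to half (quarter + half) = 12; a full eighth-note triplet (3 notes) (three triplet eighths span one quarter) = 4; quarter tied to eighth (quarter + eighth) = 6; a full eighth-note triplet (3 notes) (three triplet eighths span one quarter) = 4; sixteenth = 1; eighth = 2; dotted whole = 24.
Sum: 1 + 4 + 12 + 4 + 6 + 4 + 1 + 2 + 24 = 58 sixteenth notes.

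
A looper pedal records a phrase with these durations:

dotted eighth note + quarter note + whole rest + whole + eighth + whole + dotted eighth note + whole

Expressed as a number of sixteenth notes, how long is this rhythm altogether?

Each duration in sixteenth notes: dotted eighth note = 3; quarter note = 4; whole rest = 16; whole = 16; eighth = 2; whole = 16; dotted eighth note = 3; whole = 16.
Altogether 3 + 4 + 16 + 16 + 2 + 16 + 3 + 16 = 76 sixteenth notes.

76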